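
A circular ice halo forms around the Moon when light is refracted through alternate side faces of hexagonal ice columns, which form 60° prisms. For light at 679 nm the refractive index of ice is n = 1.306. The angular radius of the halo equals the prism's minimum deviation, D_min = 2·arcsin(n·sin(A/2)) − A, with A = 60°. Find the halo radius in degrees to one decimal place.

n·sin(A/2) = 1.306 × sin 30° = 1.306 × 0.5000 = 0.6530.
D_min = 2·arcsin(0.6530) − 60° = 2 × 40.768° − 60° = 21.536°.

21.5°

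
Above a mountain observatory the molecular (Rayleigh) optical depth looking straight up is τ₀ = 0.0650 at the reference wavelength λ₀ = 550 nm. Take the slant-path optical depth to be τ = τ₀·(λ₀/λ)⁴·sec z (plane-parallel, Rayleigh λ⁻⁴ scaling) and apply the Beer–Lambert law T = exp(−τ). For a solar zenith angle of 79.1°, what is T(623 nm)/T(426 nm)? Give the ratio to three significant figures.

Airmass: sec 79.1° = 5.2883.
τ(623 nm) = 0.0650 × (550/623)⁴ × 5.2883 = 0.0650 × 0.6074 × 5.2883 = 0.2088.
τ(426 nm) = 0.0650 × (550/426)⁴ × 5.2883 = 0.0650 × 2.7785 × 5.2883 = 0.9551.
T(623)/T(426) = exp(τ_B − τ_A) = exp(0.7463) = 2.1092.

2.11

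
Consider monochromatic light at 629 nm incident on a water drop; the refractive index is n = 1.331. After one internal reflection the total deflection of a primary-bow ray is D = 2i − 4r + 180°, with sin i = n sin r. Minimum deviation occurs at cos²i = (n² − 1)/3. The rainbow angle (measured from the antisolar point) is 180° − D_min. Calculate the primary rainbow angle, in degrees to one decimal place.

42.4°

cos²i = (1.77156 − 1)/3 = 0.25719; i = arccos(0.50714) = 59.527°.
sin r = sin 59.527°/1.331 = 0.64753; r = 40.356°.
D_min = 2·59.527° − 4·40.356° + 180° = 137.630°.
Rainbow angle = 180° − D_min = 42.370°.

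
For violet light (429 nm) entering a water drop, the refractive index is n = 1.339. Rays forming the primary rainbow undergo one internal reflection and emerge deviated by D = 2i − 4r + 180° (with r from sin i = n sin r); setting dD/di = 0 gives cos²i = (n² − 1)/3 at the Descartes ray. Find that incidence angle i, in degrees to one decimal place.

cos²i = (1.339² − 1)/3 = (1.79292 − 1)/3 = 0.26431.
cos i = 0.51411, so i = 59.062°.

59.1°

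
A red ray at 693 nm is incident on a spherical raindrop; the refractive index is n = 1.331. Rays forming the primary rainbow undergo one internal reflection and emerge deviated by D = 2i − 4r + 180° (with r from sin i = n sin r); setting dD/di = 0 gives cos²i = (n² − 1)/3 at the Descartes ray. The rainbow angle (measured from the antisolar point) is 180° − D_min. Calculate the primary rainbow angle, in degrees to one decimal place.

cos²i = (1.77156 − 1)/3 = 0.25719; i = arccos(0.50714) = 59.527°.
sin r = sin 59.527°/1.331 = 0.64753; r = 40.356°.
D_min = 2·59.527° − 4·40.356° + 180° = 137.630°.
Rainbow angle = 180° − D_min = 42.370°.

42.4°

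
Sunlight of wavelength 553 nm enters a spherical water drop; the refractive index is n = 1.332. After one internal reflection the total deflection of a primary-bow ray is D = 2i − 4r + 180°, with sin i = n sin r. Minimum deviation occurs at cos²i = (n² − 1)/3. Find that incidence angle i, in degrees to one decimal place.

59.5°

cos²i = (1.332² − 1)/3 = (1.77422 − 1)/3 = 0.25807.
cos i = 0.50801, so i = 59.469°.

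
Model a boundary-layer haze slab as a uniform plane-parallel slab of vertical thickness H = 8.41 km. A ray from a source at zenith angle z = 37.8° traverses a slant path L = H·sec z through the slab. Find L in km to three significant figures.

sec z = 1/cos 37.8° = 1.2656.
L = 8.41 × 1.2656 = 10.643 km.

10.6 km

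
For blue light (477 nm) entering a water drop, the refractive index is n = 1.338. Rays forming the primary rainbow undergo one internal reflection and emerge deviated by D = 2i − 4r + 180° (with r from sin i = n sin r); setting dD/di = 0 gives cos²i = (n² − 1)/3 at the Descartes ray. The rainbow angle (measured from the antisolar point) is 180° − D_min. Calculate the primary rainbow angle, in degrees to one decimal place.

cos²i = (1.79024 − 1)/3 = 0.26341; i = arccos(0.51324) = 59.120°.
sin r = sin 59.120°/1.338 = 0.64144; r = 39.899°.
D_min = 2·59.120° − 4·39.899° + 180° = 138.643°.
Rainbow angle = 180° − D_min = 41.357°.

41.4°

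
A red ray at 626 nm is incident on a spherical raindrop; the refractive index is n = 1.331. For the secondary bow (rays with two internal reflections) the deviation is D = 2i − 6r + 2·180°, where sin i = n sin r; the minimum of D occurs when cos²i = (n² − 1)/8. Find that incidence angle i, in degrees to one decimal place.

cos²i = (1.331² − 1)/8 = (1.77156 − 1)/8 = 0.09645.
cos i = 0.31056, so i = 71.907°.

71.9°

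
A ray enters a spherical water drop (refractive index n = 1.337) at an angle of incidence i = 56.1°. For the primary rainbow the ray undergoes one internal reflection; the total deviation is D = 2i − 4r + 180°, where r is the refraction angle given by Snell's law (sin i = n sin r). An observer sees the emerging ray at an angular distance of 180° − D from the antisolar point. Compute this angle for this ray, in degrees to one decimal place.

41.3°

sin r = sin 56.1° / 1.337 = 0.8300/1.337 = 0.6208; r = 38.37°.
D = 2·56.1° − 4·38.37° + 180° = 112.20° − 153.50° + 180° = 138.70°.
Angle from antisolar point = 180° − D = 41.30°.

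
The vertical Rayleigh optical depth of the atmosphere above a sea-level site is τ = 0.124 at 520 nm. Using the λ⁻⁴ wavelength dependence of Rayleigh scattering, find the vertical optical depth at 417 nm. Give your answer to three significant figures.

0.300

τ(417 nm) = τ(520 nm) × (520/417)⁴ = 0.124 × (1.2470)⁴ = 0.124 × 2.4181 = 0.2998.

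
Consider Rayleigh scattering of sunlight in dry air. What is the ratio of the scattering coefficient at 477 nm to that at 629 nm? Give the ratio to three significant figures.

3.02

Rayleigh scattering ∝ λ⁻⁴, so the ratio of coefficients is the inverse fourth power of the wavelength ratio.
σ(477)/σ(629) = (629/477)⁴ = (1.3187)⁴ = 3.024.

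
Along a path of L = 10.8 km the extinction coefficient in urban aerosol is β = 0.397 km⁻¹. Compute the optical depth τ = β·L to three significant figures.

4.29

τ = β·L = 0.397 × 10.8 = 4.2876.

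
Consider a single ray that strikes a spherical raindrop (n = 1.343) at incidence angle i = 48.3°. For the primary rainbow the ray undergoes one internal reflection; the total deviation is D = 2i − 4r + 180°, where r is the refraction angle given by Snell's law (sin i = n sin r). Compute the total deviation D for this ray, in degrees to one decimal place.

141.5°

sin r = sin 48.3° / 1.343 = 0.7466/1.343 = 0.5559; r = 33.78°.
D = 2·48.3° − 4·33.78° + 180° = 96.60° − 135.10° + 180° = 141.50°.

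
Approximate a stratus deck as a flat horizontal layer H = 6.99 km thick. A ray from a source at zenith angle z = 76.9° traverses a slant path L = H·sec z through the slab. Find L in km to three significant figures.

sec z = 1/cos 76.9° = 4.4121.
L = 6.99 × 4.4121 = 30.840 km.

30.8 km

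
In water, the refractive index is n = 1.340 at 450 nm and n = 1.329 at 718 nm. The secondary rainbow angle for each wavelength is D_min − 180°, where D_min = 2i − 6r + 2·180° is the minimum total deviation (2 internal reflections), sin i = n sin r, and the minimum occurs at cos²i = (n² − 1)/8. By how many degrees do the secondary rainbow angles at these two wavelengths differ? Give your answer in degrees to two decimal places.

2.87°

At 450 nm (n = 1.340): cos²i = 0.09945 → i = 71.618°, r = 45.088°, D_min = 232.709°, rainbow angle = 52.709°.
At 718 nm (n = 1.329): cos²i = 0.09578 → i = 71.972°, r = 45.685°, D_min = 229.837°, rainbow angle = 49.837°.
Angular width = |52.709° − 49.837°| = 2.872°.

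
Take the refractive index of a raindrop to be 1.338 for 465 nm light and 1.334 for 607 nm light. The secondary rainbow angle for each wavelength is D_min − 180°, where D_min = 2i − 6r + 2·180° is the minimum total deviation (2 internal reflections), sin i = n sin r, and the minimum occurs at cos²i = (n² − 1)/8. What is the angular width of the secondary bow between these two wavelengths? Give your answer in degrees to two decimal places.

At 465 nm (n = 1.338): cos²i = 0.09878 → i = 71.682°, r = 45.195°, D_min = 232.193°, rainbow angle = 52.193°.
At 607 nm (n = 1.334): cos²i = 0.09744 → i = 71.810°, r = 45.411°, D_min = 231.153°, rainbow angle = 51.153°.
Angular width = |52.193° − 51.153°| = 1.040°.

1.04°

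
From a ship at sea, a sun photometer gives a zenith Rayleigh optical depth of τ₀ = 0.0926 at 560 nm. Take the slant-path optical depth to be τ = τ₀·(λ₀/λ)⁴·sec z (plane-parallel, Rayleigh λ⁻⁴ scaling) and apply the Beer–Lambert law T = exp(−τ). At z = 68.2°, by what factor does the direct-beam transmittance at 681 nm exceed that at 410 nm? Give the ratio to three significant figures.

2.13

Airmass: sec 68.2° = 2.6927.
τ(681 nm) = 0.0926 × (560/681)⁴ × 2.6927 = 0.0926 × 0.4573 × 2.6927 = 0.1140.
τ(410 nm) = 0.0926 × (560/410)⁴ × 2.6927 = 0.0926 × 3.4803 × 2.6927 = 0.8678.
T(681)/T(410) = exp(τ_B − τ_A) = exp(0.7538) = 2.1250.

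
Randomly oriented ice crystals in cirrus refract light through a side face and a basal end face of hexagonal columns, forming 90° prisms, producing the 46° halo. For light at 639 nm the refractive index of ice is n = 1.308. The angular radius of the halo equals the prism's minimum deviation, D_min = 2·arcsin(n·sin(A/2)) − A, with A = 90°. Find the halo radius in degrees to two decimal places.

n·sin(A/2) = 1.308 × sin 45° = 1.308 × 0.7071 = 0.9249.
D_min = 2·arcsin(0.9249) − 90° = 2 × 67.653° − 90° = 45.305°.

45.31°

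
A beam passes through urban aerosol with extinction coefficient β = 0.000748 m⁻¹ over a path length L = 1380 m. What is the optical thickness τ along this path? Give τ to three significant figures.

τ = β·L = 0.000748 × 1380 = 1.0322.

1.03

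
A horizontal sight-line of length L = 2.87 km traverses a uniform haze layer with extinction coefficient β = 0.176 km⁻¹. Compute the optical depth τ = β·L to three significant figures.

τ = β·L = 0.176 × 2.87 = 0.5051.

0.505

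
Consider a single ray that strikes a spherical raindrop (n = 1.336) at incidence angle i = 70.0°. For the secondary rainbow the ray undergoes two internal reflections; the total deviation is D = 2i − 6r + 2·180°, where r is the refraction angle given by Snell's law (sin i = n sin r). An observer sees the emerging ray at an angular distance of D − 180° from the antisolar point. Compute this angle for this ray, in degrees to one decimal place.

sin r = sin 70.0° / 1.336 = 0.9397/1.336 = 0.7034; r = 44.70°.
D = 2·70.0° − 6·44.70° + 2·180° = 140.00° − 268.18° + 360° = 231.82°.
Angle from antisolar point = D − 180° = 51.82°.

51.8°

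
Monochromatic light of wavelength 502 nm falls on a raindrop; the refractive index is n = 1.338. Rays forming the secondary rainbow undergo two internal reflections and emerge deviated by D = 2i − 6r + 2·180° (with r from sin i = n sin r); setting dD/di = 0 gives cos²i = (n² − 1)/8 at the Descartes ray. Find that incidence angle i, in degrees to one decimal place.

71.7°

cos²i = (1.338² − 1)/8 = (1.79024 − 1)/8 = 0.09878.
cos i = 0.31429, so i = 71.682°.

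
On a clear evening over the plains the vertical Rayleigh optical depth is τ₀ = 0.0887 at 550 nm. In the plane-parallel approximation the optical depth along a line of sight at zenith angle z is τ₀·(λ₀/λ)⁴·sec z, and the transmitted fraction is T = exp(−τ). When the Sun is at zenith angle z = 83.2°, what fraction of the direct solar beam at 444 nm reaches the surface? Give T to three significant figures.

sec 83.2° = 8.4457.
τ = 0.0887 × (550/444)⁴ × 8.4457 = 0.0887 × 2.3546 × 8.4457 = 1.7639.
T = exp(−1.7639) = 0.1714.

0.171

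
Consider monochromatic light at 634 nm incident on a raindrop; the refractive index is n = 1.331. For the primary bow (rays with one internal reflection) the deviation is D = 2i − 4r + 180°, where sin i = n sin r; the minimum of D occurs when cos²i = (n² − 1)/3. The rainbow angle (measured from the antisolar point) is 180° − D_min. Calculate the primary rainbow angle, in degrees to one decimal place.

42.4°

cos²i = (1.77156 − 1)/3 = 0.25719; i = arccos(0.50714) = 59.527°.
sin r = sin 59.527°/1.331 = 0.64753; r = 40.356°.
D_min = 2·59.527° − 4·40.356° + 180° = 137.630°.
Rainbow angle = 180° − D_min = 42.370°.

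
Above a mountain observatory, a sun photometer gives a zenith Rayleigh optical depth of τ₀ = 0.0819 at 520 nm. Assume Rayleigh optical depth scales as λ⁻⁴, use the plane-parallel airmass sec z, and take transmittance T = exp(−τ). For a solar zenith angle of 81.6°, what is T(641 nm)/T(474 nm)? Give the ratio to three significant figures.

Airmass: sec 81.6° = 6.8454.
τ(641 nm) = 0.0819 × (520/641)⁴ × 6.8454 = 0.0819 × 0.4331 × 6.8454 = 0.2428.
τ(474 nm) = 0.0819 × (520/474)⁴ × 6.8454 = 0.0819 × 1.4484 × 6.8454 = 0.8121.
T(641)/T(474) = exp(τ_B − τ_A) = exp(0.5692) = 1.7669.

1.77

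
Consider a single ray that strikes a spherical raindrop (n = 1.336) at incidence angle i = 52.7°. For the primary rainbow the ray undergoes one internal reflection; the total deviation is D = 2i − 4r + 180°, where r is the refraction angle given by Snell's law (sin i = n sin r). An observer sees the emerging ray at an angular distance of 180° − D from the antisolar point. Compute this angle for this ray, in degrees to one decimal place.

sin r = sin 52.7° / 1.336 = 0.7955/1.336 = 0.5954; r = 36.54°.
D = 2·52.7° − 4·36.54° + 180° = 105.40° − 146.17° + 180° = 139.23°.
Angle from antisolar point = 180° − D = 40.77°.

40.8°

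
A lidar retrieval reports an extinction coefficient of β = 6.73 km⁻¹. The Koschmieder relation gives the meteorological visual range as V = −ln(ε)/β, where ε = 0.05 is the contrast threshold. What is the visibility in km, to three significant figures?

0.445 km

V = −ln(0.05) / 6.73 = 2.996 / 6.73 = 0.4451 km.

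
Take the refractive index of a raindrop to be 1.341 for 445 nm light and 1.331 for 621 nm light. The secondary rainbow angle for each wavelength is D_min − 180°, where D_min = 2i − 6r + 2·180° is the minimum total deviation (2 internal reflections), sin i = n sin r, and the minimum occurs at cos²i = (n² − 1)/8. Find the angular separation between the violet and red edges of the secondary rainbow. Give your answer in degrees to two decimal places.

At 445 nm (n = 1.341): cos²i = 0.09979 → i = 71.586°, r = 45.034°, D_min = 232.966°, rainbow angle = 52.966°.
At 621 nm (n = 1.331): cos²i = 0.09645 → i = 71.907°, r = 45.575°, D_min = 230.365°, rainbow angle = 50.365°.
Angular width = |52.966° − 50.365°| = 2.601°.

2.60°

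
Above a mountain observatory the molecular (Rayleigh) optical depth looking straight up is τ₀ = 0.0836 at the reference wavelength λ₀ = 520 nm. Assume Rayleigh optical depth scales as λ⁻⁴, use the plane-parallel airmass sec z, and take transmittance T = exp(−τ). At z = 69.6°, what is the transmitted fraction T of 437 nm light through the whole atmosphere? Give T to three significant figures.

sec 69.6° = 2.8688.
τ = 0.0836 × (520/437)⁴ × 2.8688 = 0.0836 × 2.0049 × 2.8688 = 0.4808.
T = exp(−0.4808) = 0.6183.

0.618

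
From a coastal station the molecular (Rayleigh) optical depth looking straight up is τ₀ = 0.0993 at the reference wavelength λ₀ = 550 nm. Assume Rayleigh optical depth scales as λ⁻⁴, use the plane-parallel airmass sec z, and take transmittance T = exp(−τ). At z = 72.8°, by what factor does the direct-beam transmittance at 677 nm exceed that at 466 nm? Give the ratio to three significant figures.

1.66

Airmass: sec 72.8° = 3.3817.
τ(677 nm) = 0.0993 × (550/677)⁴ × 3.3817 = 0.0993 × 0.4356 × 3.3817 = 0.1463.
τ(466 nm) = 0.0993 × (550/466)⁴ × 3.3817 = 0.0993 × 1.9405 × 3.3817 = 0.6516.
T(677)/T(466) = exp(τ_B − τ_A) = exp(0.5053) = 1.6575.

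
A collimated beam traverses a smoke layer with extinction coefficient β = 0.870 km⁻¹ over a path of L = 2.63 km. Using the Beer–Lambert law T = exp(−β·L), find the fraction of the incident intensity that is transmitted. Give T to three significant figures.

τ = β·L = 0.870 × 2.63 = 2.2881.
T = exp(−2.2881) = 0.1015.

0.101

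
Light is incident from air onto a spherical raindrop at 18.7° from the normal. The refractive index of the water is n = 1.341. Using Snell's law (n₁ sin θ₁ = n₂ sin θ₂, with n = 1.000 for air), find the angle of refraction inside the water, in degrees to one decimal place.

Snell: sin θ_r = sin θ_i / n = sin 18.7° / 1.341 = 0.3206 / 1.341 = 0.2391.
θ_r = arcsin(0.2391) = 13.83°.

13.8°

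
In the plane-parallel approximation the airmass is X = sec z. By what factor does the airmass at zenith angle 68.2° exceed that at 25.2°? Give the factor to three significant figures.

2.44

X(68.2°)/X(25.2°) = sec 68.2° / sec 25.2° = cos 25.2° / cos 68.2° = 0.9048/0.3714 = 2.4365.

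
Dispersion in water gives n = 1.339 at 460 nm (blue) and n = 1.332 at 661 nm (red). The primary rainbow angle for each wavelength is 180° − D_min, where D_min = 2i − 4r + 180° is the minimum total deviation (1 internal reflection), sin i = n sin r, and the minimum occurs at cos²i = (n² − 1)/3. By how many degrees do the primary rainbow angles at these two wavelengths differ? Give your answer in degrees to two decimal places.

At 460 nm (n = 1.339): cos²i = 0.26431 → i = 59.062°, r = 39.834°, D_min = 138.786°, rainbow angle = 41.214°.
At 661 nm (n = 1.332): cos²i = 0.25807 → i = 59.469°, r = 40.290°, D_min = 137.776°, rainbow angle = 42.224°.
Angular width = |41.214° − 42.224°| = 1.010°.

1.01°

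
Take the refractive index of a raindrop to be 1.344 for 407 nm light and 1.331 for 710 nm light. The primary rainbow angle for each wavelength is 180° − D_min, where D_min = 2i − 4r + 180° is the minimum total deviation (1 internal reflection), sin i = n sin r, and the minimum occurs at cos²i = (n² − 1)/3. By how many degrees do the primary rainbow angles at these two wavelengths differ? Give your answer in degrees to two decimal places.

1.86°

At 407 nm (n = 1.344): cos²i = 0.26878 → i = 58.772°, r = 39.512°, D_min = 139.495°, rainbow angle = 40.505°.
At 710 nm (n = 1.331): cos²i = 0.25719 → i = 59.527°, r = 40.356°, D_min = 137.630°, rainbow angle = 42.370°.
Angular width = |40.505° − 42.370°| = 1.865°.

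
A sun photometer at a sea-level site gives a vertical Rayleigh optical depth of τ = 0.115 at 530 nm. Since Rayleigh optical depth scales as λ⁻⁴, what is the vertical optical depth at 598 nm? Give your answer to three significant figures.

τ(598 nm) = τ(530 nm) × (530/598)⁴ = 0.115 × (0.8863)⁴ = 0.115 × 0.6170 = 0.0710.

0.0710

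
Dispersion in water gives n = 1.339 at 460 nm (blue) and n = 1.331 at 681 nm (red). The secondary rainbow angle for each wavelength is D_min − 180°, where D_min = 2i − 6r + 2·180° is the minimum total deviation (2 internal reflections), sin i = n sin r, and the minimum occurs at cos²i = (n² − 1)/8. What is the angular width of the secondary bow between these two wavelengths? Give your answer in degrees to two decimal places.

2.09°

At 460 nm (n = 1.339): cos²i = 0.09912 → i = 71.650°, r = 45.141°, D_min = 232.451°, rainbow angle = 52.451°.
At 681 nm (n = 1.331): cos²i = 0.09645 → i = 71.907°, r = 45.575°, D_min = 230.365°, rainbow angle = 50.365°.
Angular width = |52.451° − 50.365°| = 2.086°.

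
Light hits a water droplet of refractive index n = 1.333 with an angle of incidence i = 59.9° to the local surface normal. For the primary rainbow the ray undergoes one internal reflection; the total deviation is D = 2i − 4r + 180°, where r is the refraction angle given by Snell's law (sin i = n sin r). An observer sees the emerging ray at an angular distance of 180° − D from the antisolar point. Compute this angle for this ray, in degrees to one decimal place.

sin r = sin 59.9° / 1.333 = 0.8652/1.333 = 0.6490; r = 40.47°.
D = 2·59.9° − 4·40.47° + 180° = 119.80° − 161.87° + 180° = 137.93°.
Angle from antisolar point = 180° − D = 42.07°.

42.1°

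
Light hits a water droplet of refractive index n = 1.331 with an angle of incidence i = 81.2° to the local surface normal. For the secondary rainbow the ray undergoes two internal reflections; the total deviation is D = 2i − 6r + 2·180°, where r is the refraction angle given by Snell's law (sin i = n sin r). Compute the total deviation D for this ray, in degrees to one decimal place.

sin r = sin 81.2° / 1.331 = 0.9882/1.331 = 0.7425; r = 47.94°.
D = 2·81.2° − 6·47.94° + 2·180° = 162.40° − 287.65° + 360° = 234.75°.

234.7°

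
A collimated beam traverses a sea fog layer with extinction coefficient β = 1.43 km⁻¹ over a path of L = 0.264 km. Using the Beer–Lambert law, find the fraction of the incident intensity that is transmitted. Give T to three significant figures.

τ = β·L = 1.43 × 0.264 = 0.3775.
T = exp(−0.3775) = 0.6856.

0.686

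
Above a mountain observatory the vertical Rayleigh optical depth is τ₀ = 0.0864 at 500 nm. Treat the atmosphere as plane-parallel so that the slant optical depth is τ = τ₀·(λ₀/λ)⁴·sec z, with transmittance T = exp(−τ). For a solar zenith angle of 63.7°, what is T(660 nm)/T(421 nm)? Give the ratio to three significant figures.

1.38

Airmass: sec 63.7° = 2.2570.
τ(660 nm) = 0.0864 × (500/660)⁴ × 2.2570 = 0.0864 × 0.3294 × 2.2570 = 0.0642.
τ(421 nm) = 0.0864 × (500/421)⁴ × 2.2570 = 0.0864 × 1.9895 × 2.2570 = 0.3880.
T(660)/T(421) = exp(τ_B − τ_A) = exp(0.3237) = 1.3823.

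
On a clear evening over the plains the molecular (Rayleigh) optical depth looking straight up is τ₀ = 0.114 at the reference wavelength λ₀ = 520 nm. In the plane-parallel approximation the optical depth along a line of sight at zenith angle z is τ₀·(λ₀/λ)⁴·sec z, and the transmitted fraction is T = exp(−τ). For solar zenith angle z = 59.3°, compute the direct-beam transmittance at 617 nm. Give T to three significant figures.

0.893

sec 59.3° = 1.9587.
τ = 0.114 × (520/617)⁴ × 1.9587 = 0.114 × 0.5045 × 1.9587 = 0.1127.
T = exp(−0.1127) = 0.8935.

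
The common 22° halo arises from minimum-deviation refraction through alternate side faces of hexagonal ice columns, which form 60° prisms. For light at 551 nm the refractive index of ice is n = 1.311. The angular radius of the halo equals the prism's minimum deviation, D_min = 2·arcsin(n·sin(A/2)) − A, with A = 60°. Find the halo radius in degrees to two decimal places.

21.92°

n·sin(A/2) = 1.311 × sin 30° = 1.311 × 0.5000 = 0.6555.
D_min = 2·arcsin(0.6555) − 60° = 2 × 40.958° − 60° = 21.915°.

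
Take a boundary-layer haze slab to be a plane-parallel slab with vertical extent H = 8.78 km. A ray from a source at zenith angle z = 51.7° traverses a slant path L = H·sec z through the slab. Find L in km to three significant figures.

14.2 km

sec z = 1/cos 51.7° = 1.6135.
L = 8.78 × 1.6135 = 14.166 km.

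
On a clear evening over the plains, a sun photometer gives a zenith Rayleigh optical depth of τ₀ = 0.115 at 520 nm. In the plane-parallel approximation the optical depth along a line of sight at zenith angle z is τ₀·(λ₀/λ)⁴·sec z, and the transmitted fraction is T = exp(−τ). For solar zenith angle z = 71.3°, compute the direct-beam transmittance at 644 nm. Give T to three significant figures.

0.859

sec 71.3° = 3.1190.
τ = 0.115 × (520/644)⁴ × 3.1190 = 0.115 × 0.4251 × 3.1190 = 0.1525.
T = exp(−0.1525) = 0.8586.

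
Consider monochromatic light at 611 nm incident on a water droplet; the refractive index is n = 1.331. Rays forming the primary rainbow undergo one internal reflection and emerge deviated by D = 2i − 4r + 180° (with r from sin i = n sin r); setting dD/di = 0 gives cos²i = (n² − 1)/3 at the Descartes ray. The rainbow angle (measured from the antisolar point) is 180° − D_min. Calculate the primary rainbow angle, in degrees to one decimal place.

cos²i = (1.77156 − 1)/3 = 0.25719; i = arccos(0.50714) = 59.527°.
sin r = sin 59.527°/1.331 = 0.64753; r = 40.356°.
D_min = 2·59.527° − 4·40.356° + 180° = 137.630°.
Rainbow angle = 180° − D_min = 42.370°.

42.4°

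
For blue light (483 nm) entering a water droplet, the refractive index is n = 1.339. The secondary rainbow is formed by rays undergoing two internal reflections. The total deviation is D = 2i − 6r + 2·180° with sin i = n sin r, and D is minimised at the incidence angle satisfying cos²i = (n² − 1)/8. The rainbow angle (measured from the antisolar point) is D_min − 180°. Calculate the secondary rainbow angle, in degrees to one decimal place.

52.5°

cos²i = (1.79292 − 1)/8 = 0.09912; i = arccos(0.31483) = 71.650°.
sin r = sin 71.650°/1.339 = 0.70885; r = 45.141°.
D_min = 2·71.650° − 6·45.141° + 360° = 232.451°.
Rainbow angle = D_min − 180° = 52.451°.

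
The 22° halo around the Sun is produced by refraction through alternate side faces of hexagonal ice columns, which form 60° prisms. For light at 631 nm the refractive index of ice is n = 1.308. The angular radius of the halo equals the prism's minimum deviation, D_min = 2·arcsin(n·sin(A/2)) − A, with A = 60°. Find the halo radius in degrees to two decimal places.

21.69°

n·sin(A/2) = 1.308 × sin 30° = 1.308 × 0.5000 = 0.6540.
D_min = 2·arcsin(0.6540) − 60° = 2 × 40.844° − 60° = 21.688°.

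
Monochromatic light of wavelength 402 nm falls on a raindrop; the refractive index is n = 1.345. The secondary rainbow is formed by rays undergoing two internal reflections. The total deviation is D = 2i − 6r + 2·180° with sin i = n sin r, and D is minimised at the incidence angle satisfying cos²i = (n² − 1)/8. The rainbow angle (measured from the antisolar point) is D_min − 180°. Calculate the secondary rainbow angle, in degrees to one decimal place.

54.0°

cos²i = (1.80902 − 1)/8 = 0.10113; i = arccos(0.31801) = 71.458°.
sin r = sin 71.458°/1.345 = 0.70490; r = 44.821°.
D_min = 2·71.458° − 6·44.821° + 360° = 233.987°.
Rainbow angle = D_min − 180° = 53.987°.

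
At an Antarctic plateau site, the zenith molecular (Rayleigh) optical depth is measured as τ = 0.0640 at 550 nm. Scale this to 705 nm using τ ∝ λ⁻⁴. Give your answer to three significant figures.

τ(705 nm) = τ(550 nm) × (550/705)⁴ = 0.0640 × (0.7801)⁴ = 0.0640 × 0.3704 = 0.0237.

0.0237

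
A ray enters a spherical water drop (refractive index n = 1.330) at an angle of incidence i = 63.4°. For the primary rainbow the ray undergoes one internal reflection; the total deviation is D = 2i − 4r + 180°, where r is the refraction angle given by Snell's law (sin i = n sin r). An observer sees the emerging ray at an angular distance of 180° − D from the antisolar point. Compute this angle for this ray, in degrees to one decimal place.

sin r = sin 63.4° / 1.330 = 0.8942/1.330 = 0.6723; r = 42.24°.
D = 2·63.4° − 4·42.24° + 180° = 126.80° − 168.98° + 180° = 137.82°.
Angle from antisolar point = 180° − D = 42.18°.

42.2°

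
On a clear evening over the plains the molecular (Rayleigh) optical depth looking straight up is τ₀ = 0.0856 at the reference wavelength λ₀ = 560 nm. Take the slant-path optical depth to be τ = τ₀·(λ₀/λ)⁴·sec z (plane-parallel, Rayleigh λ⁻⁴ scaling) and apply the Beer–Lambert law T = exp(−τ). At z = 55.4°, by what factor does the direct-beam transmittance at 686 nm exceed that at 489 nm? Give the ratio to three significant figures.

Airmass: sec 55.4° = 1.7610.
τ(686 nm) = 0.0856 × (560/686)⁴ × 1.7610 = 0.0856 × 0.4441 × 1.7610 = 0.0669.
τ(489 nm) = 0.0856 × (560/489)⁴ × 1.7610 = 0.0856 × 1.7200 × 1.7610 = 0.2593.
T(686)/T(489) = exp(τ_B − τ_A) = exp(0.1923) = 1.2121.

1.21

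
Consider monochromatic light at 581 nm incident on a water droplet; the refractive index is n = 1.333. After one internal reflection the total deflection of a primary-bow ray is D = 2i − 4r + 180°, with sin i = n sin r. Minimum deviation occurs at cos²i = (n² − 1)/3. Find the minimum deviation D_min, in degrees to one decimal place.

137.9°

cos²i = (1.77689 − 1)/3 = 0.25896; i = arccos(0.50888) = 59.410°.
sin r = sin 59.410°/1.333 = 0.64579; r = 40.225°.
D_min = 2·59.410° − 4·40.225° + 180° = 137.922°.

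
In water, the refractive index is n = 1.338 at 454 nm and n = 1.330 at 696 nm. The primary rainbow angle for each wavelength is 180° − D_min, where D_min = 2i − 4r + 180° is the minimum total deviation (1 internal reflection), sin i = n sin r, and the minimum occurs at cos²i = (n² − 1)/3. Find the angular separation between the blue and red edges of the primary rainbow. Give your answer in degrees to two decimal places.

1.16°

At 454 nm (n = 1.338): cos²i = 0.26341 → i = 59.120°, r = 39.899°, D_min = 138.643°, rainbow angle = 41.357°.
At 696 nm (n = 1.330): cos²i = 0.25630 → i = 59.585°, r = 40.422°, D_min = 137.484°, rainbow angle = 42.516°.
Angular width = |41.357° − 42.516°| = 1.160°.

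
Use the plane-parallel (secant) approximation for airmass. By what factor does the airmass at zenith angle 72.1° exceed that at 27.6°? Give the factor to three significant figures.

X(72.1°)/X(27.6°) = sec 72.1° / sec 27.6° = cos 27.6° / cos 72.1° = 0.8862/0.3074 = 2.8833.

2.88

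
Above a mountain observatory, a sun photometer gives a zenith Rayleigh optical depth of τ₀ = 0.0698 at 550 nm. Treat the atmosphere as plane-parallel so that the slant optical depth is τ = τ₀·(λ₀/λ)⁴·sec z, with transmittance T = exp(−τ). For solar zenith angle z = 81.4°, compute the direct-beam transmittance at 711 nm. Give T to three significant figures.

sec 81.4° = 6.6874.
τ = 0.0698 × (550/711)⁴ × 6.6874 = 0.0698 × 0.3581 × 6.6874 = 0.1671.
T = exp(−0.1671) = 0.8461.

0.846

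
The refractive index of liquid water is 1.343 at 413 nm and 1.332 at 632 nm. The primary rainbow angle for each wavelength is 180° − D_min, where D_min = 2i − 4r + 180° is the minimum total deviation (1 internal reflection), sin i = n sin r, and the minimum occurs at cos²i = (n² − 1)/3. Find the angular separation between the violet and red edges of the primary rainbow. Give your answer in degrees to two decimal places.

At 413 nm (n = 1.343): cos²i = 0.26788 → i = 58.830°, r = 39.577°, D_min = 139.354°, rainbow angle = 40.646°.
At 632 nm (n = 1.332): cos²i = 0.25807 → i = 59.469°, r = 40.290°, D_min = 137.776°, rainbow angle = 42.224°.
Angular width = |40.646° − 42.224°| = 1.578°.

1.58°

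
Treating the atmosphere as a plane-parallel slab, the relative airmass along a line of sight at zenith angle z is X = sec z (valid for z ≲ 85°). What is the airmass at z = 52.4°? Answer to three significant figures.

X = sec z = 1/cos 52.4° = 1/0.6101 = 1.6390.

1.64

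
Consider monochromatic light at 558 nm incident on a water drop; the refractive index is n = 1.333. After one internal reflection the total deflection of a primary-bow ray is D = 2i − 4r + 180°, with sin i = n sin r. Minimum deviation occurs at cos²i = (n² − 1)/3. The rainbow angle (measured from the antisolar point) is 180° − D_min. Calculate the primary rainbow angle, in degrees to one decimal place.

cos²i = (1.77689 − 1)/3 = 0.25896; i = arccos(0.50888) = 59.410°.
sin r = sin 59.410°/1.333 = 0.64579; r = 40.225°.
D_min = 2·59.410° − 4·40.225° + 180° = 137.922°.
Rainbow angle = 180° − D_min = 42.078°.

42.1°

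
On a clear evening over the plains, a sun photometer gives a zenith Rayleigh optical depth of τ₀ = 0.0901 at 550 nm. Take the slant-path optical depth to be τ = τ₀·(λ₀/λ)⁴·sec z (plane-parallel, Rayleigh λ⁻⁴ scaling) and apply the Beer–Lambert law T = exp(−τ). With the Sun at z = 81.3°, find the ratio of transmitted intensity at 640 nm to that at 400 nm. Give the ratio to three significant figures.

Airmass: sec 81.3° = 6.6111.
τ(640 nm) = 0.0901 × (550/640)⁴ × 6.6111 = 0.0901 × 0.5454 × 6.6111 = 0.3249.
τ(400 nm) = 0.0901 × (550/400)⁴ × 6.6111 = 0.0901 × 3.5745 × 6.6111 = 2.1292.
T(640)/T(400) = exp(τ_B − τ_A) = exp(1.8043) = 6.0756.

6.08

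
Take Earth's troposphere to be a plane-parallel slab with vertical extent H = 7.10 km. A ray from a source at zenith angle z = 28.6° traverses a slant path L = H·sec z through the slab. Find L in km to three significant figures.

8.09 km

sec z = 1/cos 28.6° = 1.1390.
L = 7.10 × 1.1390 = 8.087 km.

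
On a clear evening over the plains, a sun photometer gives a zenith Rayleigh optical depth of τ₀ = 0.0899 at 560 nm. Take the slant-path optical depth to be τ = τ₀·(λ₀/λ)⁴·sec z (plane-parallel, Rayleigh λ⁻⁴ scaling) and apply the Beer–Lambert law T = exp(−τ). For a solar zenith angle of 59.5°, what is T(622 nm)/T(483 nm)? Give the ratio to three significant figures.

Airmass: sec 59.5° = 1.9703.
τ(622 nm) = 0.0899 × (560/622)⁴ × 1.9703 = 0.0899 × 0.6570 × 1.9703 = 0.1164.
τ(483 nm) = 0.0899 × (560/483)⁴ × 1.9703 = 0.0899 × 1.8070 × 1.9703 = 0.3201.
T(622)/T(483) = exp(τ_B − τ_A) = exp(0.2037) = 1.2259.

1.23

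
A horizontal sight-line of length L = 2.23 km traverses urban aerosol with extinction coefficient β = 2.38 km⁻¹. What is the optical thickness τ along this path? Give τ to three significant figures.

τ = β·L = 2.38 × 2.23 = 5.3074.

5.31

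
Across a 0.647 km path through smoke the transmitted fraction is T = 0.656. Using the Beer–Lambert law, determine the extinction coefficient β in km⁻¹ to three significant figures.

0.652 km⁻¹

Beer–Lambert: T = exp(−βL) ⇒ β = −ln(T)/L = −ln(0.656)/0.647 = 0.4216/0.647 = 0.6516 km⁻¹.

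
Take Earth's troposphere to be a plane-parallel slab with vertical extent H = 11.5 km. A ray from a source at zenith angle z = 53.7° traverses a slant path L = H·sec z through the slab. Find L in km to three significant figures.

sec z = 1/cos 53.7° = 1.6892.
L = 11.5 × 1.6892 = 19.425 km.

19.4 km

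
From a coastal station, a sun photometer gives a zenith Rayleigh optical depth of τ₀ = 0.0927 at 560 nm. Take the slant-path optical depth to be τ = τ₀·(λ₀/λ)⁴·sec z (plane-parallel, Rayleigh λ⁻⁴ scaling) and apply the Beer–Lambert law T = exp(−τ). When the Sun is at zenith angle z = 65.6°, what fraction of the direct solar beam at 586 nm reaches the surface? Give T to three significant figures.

sec 65.6° = 2.4207.
τ = 0.0927 × (560/586)⁴ × 2.4207 = 0.0927 × 0.8340 × 2.4207 = 0.1871.
T = exp(−0.1871) = 0.8293.

0.829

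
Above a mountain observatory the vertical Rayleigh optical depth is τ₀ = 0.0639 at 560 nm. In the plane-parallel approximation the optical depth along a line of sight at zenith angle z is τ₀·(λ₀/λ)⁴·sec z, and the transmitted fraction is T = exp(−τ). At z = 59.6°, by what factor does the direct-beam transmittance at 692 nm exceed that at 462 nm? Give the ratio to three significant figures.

Airmass: sec 59.6° = 1.9762.
τ(692 nm) = 0.0639 × (560/692)⁴ × 1.9762 = 0.0639 × 0.4289 × 1.9762 = 0.0542.
τ(462 nm) = 0.0639 × (560/462)⁴ × 1.9762 = 0.0639 × 2.1587 × 1.9762 = 0.2726.
T(692)/T(462) = exp(τ_B − τ_A) = exp(0.2184) = 1.2441.

1.24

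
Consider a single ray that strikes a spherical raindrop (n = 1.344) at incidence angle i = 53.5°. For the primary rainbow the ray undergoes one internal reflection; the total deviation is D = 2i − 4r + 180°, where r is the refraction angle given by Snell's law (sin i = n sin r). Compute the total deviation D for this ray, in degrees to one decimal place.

sin r = sin 53.5° / 1.344 = 0.8039/1.344 = 0.5981; r = 36.73°.
D = 2·53.5° − 4·36.73° + 180° = 107.00° − 146.94° + 180° = 140.06°.

140.1°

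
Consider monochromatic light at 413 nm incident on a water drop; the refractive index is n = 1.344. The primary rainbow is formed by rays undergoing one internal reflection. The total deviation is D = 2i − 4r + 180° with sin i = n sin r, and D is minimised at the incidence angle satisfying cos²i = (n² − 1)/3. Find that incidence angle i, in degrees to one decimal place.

58.8°

cos²i = (1.344² − 1)/3 = (1.80634 − 1)/3 = 0.26878.
cos i = 0.51844, so i = 58.772°.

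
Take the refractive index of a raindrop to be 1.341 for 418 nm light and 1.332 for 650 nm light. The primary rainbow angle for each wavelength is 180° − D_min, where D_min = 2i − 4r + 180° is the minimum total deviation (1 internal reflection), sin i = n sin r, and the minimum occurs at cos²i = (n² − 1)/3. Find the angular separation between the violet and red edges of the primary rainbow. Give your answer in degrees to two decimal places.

1.29°

At 418 nm (n = 1.341): cos²i = 0.26609 → i = 58.946°, r = 39.705°, D_min = 139.071°, rainbow angle = 40.929°.
At 650 nm (n = 1.332): cos²i = 0.25807 → i = 59.469°, r = 40.290°, D_min = 137.776°, rainbow angle = 42.224°.
Angular width = |40.929° − 42.224°| = 1.295°.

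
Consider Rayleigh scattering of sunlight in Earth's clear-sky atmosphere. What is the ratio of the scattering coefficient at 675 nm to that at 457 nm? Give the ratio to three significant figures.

Rayleigh scattering ∝ λ⁻⁴, so the ratio of coefficients is the inverse fourth power of the wavelength ratio.
σ(675)/σ(457) = (457/675)⁴ = (0.6770)⁴ = 0.2101.

0.210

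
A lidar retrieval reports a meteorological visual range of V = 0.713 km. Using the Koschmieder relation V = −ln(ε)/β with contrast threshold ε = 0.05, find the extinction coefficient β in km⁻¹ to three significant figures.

4.20 km⁻¹

β = −ln(0.05) / V = 2.996 / 0.713 = 4.2016 km⁻¹.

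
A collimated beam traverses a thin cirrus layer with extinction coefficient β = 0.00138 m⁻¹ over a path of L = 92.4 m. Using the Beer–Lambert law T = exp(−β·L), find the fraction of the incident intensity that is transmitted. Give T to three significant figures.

τ = β·L = 0.00138 × 92.4 = 0.1275.
T = exp(−0.1275) = 0.8803.

0.880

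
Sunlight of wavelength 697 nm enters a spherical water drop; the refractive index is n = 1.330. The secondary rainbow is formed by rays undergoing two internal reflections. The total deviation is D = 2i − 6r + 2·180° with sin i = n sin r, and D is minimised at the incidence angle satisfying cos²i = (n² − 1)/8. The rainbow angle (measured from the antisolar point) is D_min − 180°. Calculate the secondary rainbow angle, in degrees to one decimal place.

50.1°

cos²i = (1.76890 − 1)/8 = 0.09611; i = arccos(0.31002) = 71.940°.
sin r = sin 71.940°/1.330 = 0.71483; r = 45.630°.
D_min = 2·71.940° − 6·45.630° + 360° = 230.101°.
Rainbow angle = D_min − 180° = 50.101°.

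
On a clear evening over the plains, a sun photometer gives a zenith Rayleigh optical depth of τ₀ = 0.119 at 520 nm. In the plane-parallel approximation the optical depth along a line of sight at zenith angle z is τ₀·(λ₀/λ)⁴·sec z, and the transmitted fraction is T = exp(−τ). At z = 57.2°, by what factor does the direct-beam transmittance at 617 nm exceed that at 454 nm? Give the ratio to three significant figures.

Airmass: sec 57.2° = 1.8460.
τ(617 nm) = 0.119 × (520/617)⁴ × 1.8460 = 0.119 × 0.5045 × 1.8460 = 0.1108.
τ(454 nm) = 0.119 × (520/454)⁴ × 1.8460 = 0.119 × 1.7210 × 1.8460 = 0.3781.
T(617)/T(454) = exp(τ_B − τ_A) = exp(0.2672) = 1.3064.

1.31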